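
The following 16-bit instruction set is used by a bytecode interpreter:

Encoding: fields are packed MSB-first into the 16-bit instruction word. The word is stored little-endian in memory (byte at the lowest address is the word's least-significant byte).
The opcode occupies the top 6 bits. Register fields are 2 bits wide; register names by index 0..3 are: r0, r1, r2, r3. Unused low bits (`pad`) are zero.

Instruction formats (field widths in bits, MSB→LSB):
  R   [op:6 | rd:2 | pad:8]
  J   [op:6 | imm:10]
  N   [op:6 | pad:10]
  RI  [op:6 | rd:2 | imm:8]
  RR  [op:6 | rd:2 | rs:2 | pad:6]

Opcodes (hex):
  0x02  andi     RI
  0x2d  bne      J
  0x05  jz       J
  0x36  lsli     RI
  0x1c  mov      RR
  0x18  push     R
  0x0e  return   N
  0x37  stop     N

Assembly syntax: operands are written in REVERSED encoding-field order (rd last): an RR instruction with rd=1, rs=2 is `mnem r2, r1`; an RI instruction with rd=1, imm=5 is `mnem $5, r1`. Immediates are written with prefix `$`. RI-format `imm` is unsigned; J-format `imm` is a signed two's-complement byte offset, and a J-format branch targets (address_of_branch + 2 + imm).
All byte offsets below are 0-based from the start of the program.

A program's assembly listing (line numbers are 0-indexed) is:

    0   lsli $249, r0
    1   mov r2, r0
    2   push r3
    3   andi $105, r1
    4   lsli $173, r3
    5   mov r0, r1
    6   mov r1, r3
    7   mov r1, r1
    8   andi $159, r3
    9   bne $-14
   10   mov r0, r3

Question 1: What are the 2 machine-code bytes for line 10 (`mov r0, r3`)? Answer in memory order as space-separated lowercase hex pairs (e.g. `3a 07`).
L10: mov op=0x1c:6|rd=3:2|rs=0:2|pad=0:6 ⇒ 0x7300 ⇒ little 00 73

00 73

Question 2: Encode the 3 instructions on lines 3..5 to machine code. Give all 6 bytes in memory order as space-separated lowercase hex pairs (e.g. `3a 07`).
L3: andi op=0x2:6|rd=1:2|imm=105:8 ⇒ 0x0969 ⇒ little 69 09
L4: lsli op=0x36:6|rd=3:2|imm=173:8 ⇒ 0xdbad ⇒ little ad db
L5: mov op=0x1c:6|rd=1:2|rs=0:2|pad=0:6 ⇒ 0x7100 ⇒ little 00 71

69 09 ad db 00 71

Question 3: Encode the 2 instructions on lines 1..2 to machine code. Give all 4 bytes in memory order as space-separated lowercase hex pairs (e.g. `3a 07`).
line 1 (mov): pack op=0x1c:6|rd=0:2|rs=2:2|pad=0:6 = 0x7080; little→ 80 70
line 2 (push): pack op=0x18:6|rd=3:2|pad=0:8 = 0x6300; little→ 00 63

80 70 00 63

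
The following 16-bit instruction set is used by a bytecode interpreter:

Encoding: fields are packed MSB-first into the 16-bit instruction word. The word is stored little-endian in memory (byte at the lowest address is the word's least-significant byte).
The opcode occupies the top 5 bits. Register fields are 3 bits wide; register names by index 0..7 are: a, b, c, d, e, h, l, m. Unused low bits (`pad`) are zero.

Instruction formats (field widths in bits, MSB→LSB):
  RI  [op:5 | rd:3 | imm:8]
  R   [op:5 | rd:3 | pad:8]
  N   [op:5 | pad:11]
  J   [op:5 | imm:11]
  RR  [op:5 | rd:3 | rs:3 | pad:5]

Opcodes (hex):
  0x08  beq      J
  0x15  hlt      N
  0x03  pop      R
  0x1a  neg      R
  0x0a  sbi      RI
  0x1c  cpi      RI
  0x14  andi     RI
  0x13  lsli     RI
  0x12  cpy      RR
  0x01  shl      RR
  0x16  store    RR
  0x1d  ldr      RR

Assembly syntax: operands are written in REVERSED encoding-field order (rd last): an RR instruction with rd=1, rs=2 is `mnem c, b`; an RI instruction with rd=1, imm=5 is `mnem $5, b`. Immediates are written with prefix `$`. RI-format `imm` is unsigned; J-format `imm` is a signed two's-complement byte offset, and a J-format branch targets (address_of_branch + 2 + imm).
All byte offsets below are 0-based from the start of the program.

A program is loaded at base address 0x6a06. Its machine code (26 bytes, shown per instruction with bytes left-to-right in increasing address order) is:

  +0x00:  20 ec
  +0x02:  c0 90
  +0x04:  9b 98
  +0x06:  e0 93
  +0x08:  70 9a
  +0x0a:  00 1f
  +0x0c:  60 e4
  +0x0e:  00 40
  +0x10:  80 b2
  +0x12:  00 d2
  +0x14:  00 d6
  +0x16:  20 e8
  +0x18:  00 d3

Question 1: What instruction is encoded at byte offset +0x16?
[16] 20 e8 → 0xe820
  op=0xe820>>11=0x1d ⇒ ldr (RR)
  rd: (w>>8)&0x7=0x0 → a
  rs: (w>>5)&0x7=0x1 → b

ldr b, a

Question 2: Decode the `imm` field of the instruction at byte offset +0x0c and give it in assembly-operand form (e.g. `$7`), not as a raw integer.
$96

@+0c  little-endian(60 e4) = 0xe460
  opcode bits[15:11]=0x1c: cpi/RI
  rd@[10:8]=0x4 ⇒ e
  imm@[7:0]=0x60 ⇒ $96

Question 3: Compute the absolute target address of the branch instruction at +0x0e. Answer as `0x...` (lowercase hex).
@+0e  little-endian(00 40) = 0x4000
  top 5b → 0x8 → beq [J]
  imm@[10:0]=0x0 ⇒ $0
  target = base 0x6a06 + off 0x0e + 2 + imm 0 = 0x6a16

0x6a16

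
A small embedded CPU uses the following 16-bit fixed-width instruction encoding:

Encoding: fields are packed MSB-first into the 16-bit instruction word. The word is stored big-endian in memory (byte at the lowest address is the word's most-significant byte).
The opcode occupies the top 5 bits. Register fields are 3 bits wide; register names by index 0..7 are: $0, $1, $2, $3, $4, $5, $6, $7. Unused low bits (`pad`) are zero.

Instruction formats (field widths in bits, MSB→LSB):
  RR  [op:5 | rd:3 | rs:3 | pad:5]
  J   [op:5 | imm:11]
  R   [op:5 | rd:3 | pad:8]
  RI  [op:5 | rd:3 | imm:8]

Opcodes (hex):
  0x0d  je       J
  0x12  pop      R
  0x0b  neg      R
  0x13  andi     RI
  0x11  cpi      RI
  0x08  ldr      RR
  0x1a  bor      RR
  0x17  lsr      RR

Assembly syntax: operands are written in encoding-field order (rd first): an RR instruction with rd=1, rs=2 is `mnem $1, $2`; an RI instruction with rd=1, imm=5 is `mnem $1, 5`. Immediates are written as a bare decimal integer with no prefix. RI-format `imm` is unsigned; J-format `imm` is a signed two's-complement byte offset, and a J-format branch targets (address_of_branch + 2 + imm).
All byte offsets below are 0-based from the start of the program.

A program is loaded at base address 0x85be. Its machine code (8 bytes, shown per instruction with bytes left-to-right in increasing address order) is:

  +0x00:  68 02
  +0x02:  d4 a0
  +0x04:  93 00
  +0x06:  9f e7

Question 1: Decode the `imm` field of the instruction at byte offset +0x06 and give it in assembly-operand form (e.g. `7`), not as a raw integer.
off 0x06: read 9f e7 as big → 0x9fe7
  top 5b → 0x13 → andi [RI]
  rd@[10:8]=0x7 ⇒ $7
  imm@[7:0]=0xe7 ⇒ 231

231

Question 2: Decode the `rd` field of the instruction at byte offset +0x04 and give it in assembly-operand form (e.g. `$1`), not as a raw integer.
$3

@+04  big-endian(93 00) = 0x9300
  op=0x9300>>11=0x12 ⇒ pop (R)
  [10:8] rd=3 = $3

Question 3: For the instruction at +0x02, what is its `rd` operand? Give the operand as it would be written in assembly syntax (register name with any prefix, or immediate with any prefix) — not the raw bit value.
+0x02: d4 a0 ⇒ word 0xd4a0 (big)
  top 5b → 0x1a → bor [RR]
  [10:8] rd=4 = $4
  [7:5] rs=5 = $5

$4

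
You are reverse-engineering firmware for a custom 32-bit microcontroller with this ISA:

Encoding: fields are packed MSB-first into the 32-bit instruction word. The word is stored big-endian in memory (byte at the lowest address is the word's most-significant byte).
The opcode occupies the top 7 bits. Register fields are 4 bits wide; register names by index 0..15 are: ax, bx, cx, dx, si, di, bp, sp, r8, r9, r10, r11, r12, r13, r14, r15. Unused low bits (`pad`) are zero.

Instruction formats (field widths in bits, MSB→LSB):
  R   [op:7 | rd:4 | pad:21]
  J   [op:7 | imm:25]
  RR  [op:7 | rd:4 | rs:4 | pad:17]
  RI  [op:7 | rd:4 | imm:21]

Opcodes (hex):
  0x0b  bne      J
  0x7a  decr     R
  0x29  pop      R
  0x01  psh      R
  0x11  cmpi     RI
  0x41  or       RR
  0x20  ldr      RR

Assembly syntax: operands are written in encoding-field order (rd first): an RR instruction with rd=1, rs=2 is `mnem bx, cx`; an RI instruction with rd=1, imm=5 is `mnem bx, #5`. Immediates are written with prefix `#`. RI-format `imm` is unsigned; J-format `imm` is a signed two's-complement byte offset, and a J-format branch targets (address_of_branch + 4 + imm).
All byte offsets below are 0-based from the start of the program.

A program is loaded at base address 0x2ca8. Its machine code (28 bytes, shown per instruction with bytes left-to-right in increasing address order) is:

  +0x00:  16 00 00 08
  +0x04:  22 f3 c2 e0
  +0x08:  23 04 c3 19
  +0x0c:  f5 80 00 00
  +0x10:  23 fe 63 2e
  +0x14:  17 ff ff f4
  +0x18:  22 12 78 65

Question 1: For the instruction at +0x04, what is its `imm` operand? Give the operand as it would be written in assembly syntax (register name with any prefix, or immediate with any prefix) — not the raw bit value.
#1295072

+0x04: 22 f3 c2 e0 ⇒ word 0x22f3c2e0 (big)
  op=0x22f3c2e0>>25=0x11 ⇒ cmpi (RI)
  [24:21] rd=7 = sp
  [20:0] imm=1295072 = #1295072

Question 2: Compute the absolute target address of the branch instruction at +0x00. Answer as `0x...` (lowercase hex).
0x2cb4

+0x00: 16 00 00 08 ⇒ word 0x16000008 (big)
  top 7b → 0xb → bne [J]
  [24:0] imm=8 = #8
  target = base 0x2ca8 + off 0x00 + 4 + imm 8 = 0x2cb4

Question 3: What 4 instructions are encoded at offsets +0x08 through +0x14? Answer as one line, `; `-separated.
+0x08: 23 04 c3 19 ⇒ word 0x2304c319 (big)
  op=0x2304c319>>25=0x11 ⇒ cmpi (RI)
  [24:21] rd=8 = r8
  [20:0] imm=312089 = #312089
+0x0c: f5 80 00 00 ⇒ word 0xf5800000 (big)
  op=0xf5800000>>25=0x7a ⇒ decr (R)
  [24:21] rd=12 = r12
+0x10: 23 fe 63 2e ⇒ word 0x23fe632e (big)
  op=0x23fe632e>>25=0x11 ⇒ cmpi (RI)
  [24:21] rd=15 = r15
  [20:0] imm=1991470 = #1991470
+0x14: 17 ff ff f4 ⇒ word 0x17fffff4 (big)
  op=0x17fffff4>>25=0xb ⇒ bne (J)
  [24:0] imm=33554420 (s25→-12) = #-12

cmpi r8, #312089; decr r12; cmpi r15, #1991470; bne #-12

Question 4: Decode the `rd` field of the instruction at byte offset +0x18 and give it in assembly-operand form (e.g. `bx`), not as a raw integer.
[18] 22 12 78 65 → 0x22127865
  op=0x22127865>>25=0x11 ⇒ cmpi (RI)
  [24:21] rd=0 = ax
  [20:0] imm=1210469 = #1210469

ax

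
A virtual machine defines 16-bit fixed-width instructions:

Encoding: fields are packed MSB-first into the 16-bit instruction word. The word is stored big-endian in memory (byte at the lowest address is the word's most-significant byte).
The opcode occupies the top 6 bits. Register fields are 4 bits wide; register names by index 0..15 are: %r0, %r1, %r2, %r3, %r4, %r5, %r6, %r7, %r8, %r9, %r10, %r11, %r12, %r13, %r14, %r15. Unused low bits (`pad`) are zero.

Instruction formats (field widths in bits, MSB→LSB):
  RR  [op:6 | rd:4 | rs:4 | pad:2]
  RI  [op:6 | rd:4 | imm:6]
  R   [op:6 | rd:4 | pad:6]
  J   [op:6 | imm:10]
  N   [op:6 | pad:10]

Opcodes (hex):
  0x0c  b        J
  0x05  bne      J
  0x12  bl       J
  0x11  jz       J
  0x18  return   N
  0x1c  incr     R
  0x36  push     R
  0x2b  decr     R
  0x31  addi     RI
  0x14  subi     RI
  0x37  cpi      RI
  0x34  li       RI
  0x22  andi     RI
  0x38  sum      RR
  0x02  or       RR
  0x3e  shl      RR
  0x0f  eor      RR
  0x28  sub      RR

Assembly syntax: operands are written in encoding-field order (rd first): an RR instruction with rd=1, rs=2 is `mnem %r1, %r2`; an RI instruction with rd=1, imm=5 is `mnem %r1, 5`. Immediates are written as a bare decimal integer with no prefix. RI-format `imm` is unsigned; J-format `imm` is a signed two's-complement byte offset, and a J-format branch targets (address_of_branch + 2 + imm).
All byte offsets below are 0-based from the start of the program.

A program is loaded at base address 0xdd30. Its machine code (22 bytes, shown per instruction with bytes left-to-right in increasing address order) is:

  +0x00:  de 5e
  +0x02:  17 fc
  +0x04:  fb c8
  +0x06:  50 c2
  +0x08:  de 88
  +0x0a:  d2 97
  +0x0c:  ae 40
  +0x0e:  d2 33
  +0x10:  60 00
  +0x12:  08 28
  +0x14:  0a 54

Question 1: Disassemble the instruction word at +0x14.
or %r9, %r5

[14] 0a 54 → 0x0a54
  opcode bits[15:10]=0x2: or/RR
  [9:6] rd=9 = %r9
  [5:2] rs=5 = %r5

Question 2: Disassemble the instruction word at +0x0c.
+0x0c: ae 40 ⇒ word 0xae40 (big)
  top 6b → 0x2b → decr [R]
  rd@[9:6]=0x9 ⇒ %r9

decr %r9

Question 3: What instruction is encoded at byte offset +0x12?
@+12  big-endian(08 28) = 0x0828
  op=0x0828>>10=0x2 ⇒ or (RR)
  [9:6] rd=0 = %r0
  [5:2] rs=10 = %r10

or %r0, %r10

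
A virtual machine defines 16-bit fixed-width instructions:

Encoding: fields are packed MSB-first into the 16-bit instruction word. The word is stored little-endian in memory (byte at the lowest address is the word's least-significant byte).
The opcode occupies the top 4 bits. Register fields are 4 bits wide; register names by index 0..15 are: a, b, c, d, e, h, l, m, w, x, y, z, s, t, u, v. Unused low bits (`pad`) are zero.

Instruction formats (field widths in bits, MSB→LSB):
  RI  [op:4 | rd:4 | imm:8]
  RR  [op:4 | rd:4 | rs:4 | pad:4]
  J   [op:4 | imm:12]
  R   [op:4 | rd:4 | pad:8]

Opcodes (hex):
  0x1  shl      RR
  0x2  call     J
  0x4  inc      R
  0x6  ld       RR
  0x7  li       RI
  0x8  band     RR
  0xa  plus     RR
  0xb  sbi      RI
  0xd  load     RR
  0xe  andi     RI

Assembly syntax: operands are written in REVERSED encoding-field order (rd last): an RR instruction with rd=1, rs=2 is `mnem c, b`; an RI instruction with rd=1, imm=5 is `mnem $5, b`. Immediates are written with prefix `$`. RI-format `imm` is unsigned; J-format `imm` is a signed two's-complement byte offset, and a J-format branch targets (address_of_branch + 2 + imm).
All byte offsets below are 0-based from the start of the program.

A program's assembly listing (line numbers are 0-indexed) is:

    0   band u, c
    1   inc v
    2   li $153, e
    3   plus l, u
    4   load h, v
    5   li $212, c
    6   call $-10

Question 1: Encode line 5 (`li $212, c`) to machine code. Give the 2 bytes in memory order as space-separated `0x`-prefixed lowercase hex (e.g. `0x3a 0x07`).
line 5 (li): pack op=0x7:4|rd=2:4|imm=212:8 = 0x72d4; little→ d4 72

0xd4 0x72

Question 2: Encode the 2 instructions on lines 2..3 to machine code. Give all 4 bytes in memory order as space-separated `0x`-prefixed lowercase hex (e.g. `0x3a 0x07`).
0x99 0x74 0x60 0xae

line 2 (li): pack op=0x7:4|rd=4:4|imm=153:8 = 0x7499; little→ 99 74
line 3 (plus): pack op=0xa:4|rd=14:4|rs=6:4|pad=0:4 = 0xae60; little→ 60 ae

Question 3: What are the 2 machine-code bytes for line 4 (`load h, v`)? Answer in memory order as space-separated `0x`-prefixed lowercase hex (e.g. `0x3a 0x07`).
0x50 0xdf

4. load fields op=0xd:4|rd=15:4|rs=5:4|pad=0:4 → word df50h → 50 df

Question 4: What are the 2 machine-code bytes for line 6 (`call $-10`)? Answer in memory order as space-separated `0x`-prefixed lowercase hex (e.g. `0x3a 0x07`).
line 6 (call): pack op=0x2:4|imm=-10:12 = 0x2ff6; little→ f6 2f

0xf6 0x2f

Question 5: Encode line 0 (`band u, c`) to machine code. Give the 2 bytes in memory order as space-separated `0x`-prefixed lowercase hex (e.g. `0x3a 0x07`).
0xe0 0x82

line 0 (band): pack op=0x8:4|rd=2:4|rs=14:4|pad=0:4 = 0x82e0; little→ e0 82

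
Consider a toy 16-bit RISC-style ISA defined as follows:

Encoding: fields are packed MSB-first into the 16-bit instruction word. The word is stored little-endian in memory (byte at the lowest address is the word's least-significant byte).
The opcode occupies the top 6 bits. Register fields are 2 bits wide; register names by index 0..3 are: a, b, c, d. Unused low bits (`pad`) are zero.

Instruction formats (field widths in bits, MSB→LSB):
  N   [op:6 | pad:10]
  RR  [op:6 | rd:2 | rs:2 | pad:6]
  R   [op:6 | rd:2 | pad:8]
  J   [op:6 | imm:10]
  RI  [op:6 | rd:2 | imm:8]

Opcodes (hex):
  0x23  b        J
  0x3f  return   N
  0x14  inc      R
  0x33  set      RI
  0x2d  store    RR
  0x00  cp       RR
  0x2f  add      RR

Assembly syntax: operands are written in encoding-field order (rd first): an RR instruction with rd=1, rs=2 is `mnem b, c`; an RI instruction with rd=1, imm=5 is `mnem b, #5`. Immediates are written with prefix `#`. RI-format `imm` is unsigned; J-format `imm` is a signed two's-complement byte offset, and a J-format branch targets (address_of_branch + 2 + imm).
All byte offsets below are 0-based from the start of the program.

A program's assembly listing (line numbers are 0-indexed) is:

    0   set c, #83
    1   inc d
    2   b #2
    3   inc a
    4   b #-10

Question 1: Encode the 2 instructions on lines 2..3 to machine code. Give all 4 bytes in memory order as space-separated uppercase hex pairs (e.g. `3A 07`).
02 8C 00 50

line 2 (b): pack op=0x23:6|imm=2:10 = 0x8c02; little→ 02 8c
line 3 (inc): pack op=0x14:6|rd=0:2|pad=0:8 = 0x5000; little→ 00 50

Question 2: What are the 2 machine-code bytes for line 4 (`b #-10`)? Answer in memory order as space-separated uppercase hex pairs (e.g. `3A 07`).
F6 8F

4. b fields op=0x23:6|imm=-10:10 → word 8ff6h → f6 8f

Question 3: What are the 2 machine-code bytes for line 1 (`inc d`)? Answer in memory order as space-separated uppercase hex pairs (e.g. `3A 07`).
L1: inc op=0x14:6|rd=3:2|pad=0:8 ⇒ 0x5300 ⇒ little 00 53

00 53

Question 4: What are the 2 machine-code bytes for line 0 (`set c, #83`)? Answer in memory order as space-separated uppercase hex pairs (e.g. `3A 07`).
53 CE

0. set fields op=0x33:6|rd=2:2|imm=83:8 → word ce53h → 53 ce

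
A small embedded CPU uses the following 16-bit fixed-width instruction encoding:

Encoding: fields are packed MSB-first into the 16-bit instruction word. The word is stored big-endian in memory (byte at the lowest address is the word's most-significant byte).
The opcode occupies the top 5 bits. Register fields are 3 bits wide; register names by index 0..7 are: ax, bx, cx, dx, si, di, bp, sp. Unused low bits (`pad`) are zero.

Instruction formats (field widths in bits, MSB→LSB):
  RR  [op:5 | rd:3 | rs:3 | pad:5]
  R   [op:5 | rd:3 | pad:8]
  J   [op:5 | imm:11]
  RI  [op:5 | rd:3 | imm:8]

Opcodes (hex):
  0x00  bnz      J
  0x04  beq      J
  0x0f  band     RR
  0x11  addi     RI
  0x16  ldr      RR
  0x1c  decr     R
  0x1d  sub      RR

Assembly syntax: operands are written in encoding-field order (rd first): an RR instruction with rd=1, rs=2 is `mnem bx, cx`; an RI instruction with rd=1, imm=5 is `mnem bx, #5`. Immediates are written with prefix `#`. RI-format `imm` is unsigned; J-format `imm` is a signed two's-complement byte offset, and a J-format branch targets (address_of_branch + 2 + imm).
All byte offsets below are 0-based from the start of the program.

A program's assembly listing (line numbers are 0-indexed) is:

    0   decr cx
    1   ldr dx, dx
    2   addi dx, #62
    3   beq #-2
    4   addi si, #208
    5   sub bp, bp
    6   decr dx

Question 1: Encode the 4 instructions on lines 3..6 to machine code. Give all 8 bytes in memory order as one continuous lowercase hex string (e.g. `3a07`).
L3: beq op=0x4:5|imm=-2:11 ⇒ 0x27fe ⇒ big 27 fe
L4: addi op=0x11:5|rd=4:3|imm=208:8 ⇒ 0x8cd0 ⇒ big 8c d0
L5: sub op=0x1d:5|rd=6:3|rs=6:3|pad=0:5 ⇒ 0xeec0 ⇒ big ee c0
L6: decr op=0x1c:5|rd=3:3|pad=0:8 ⇒ 0xe300 ⇒ big e3 00

27fe8cd0eec0e300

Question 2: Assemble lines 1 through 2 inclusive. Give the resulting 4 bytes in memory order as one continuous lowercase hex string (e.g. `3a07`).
L1: ldr op=0x16:5|rd=3:3|rs=3:3|pad=0:5 ⇒ 0xb360 ⇒ big b3 60
L2: addi op=0x11:5|rd=3:3|imm=62:8 ⇒ 0x8b3e ⇒ big 8b 3e

b3608b3e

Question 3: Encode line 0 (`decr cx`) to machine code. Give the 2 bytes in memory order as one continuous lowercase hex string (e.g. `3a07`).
L0: decr op=0x1c:5|rd=2:3|pad=0:8 ⇒ 0xe200 ⇒ big e2 00

e200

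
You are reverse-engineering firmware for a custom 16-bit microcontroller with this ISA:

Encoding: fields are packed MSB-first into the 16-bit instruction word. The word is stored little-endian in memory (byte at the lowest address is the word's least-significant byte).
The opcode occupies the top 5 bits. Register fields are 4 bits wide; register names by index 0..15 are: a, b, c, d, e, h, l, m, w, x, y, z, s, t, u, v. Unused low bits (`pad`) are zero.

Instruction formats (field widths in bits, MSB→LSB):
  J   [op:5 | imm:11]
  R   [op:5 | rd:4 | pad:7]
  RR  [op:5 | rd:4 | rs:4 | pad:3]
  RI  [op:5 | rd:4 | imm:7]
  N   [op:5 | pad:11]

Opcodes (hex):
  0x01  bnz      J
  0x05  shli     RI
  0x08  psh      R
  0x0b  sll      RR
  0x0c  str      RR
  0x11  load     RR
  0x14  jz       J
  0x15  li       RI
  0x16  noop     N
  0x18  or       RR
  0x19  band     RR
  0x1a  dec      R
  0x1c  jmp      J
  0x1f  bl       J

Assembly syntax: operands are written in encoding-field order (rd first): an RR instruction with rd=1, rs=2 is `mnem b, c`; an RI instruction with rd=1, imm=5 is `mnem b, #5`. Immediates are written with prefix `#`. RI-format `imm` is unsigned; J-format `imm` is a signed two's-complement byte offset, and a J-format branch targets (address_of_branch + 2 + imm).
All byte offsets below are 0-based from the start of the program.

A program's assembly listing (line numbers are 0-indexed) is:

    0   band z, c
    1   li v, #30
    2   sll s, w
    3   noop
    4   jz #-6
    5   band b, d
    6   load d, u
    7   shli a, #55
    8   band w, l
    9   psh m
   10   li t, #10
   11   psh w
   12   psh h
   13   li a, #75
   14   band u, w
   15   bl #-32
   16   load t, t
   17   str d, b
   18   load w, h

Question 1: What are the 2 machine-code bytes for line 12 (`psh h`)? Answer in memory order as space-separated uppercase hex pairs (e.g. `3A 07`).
80 42

12. psh fields op=0x8:5|rd=5:4|pad=0:7 → word 4280h → 80 42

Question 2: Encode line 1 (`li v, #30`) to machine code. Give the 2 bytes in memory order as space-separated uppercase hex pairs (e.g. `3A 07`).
L1: li op=0x15:5|rd=15:4|imm=30:7 ⇒ 0xaf9e ⇒ little 9e af

9E AF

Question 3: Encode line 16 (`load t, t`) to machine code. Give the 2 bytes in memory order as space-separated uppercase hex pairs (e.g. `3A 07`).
E8 8E

line 16 (load): pack op=0x11:5|rd=13:4|rs=13:4|pad=0:3 = 0x8ee8; little→ e8 8e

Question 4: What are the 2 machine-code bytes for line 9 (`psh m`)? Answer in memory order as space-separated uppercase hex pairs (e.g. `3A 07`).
80 43

line 9 (psh): pack op=0x8:5|rd=7:4|pad=0:7 = 0x4380; little→ 80 43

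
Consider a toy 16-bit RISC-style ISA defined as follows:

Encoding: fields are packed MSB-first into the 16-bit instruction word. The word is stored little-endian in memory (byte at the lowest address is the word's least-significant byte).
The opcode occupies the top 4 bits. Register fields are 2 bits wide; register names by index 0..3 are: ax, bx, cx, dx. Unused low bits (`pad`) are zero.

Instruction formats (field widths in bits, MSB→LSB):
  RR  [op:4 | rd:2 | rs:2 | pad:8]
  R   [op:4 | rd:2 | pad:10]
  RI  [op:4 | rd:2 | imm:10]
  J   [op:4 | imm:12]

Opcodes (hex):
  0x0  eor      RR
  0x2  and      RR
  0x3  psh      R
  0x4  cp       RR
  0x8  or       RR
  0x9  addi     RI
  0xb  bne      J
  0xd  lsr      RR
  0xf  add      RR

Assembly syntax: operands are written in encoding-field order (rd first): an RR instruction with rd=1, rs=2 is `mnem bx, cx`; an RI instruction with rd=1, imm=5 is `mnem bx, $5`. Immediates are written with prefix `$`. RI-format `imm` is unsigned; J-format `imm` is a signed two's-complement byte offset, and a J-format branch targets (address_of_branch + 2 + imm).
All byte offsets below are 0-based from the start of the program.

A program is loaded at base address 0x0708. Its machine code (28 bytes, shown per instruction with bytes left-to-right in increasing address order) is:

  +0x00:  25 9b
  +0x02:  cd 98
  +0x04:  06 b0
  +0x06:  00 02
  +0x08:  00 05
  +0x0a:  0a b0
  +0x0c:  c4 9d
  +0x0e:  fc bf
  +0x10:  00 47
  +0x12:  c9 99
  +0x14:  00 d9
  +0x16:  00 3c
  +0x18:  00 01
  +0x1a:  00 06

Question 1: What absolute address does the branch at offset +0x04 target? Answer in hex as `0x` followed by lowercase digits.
[04] 06 b0 → 0xb006
  op=0xb006>>12=0xb ⇒ bne (J)
  [11:0] imm=6 = $6
  target = base 0x0708 + off 0x04 + 2 + imm 6 = 0x0714

0x0714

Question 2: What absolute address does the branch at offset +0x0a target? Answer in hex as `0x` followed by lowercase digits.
0x071e

[0a] 0a b0 → 0xb00a
  top 4b → 0xb → bne [J]
  imm@[11:0]=0xa ⇒ $10
  target = base 0x0708 + off 0x0a + 2 + imm 10 = 0x071e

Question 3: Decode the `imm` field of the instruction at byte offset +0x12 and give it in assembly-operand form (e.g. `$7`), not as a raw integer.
$457

+0x12: c9 99 ⇒ word 0x99c9 (little)
  opcode bits[15:12]=0x9: addi/RI
  rd: (w>>10)&0x3=0x2 → cx
  imm: (w>>0)&0x3ff=0x1c9 → $457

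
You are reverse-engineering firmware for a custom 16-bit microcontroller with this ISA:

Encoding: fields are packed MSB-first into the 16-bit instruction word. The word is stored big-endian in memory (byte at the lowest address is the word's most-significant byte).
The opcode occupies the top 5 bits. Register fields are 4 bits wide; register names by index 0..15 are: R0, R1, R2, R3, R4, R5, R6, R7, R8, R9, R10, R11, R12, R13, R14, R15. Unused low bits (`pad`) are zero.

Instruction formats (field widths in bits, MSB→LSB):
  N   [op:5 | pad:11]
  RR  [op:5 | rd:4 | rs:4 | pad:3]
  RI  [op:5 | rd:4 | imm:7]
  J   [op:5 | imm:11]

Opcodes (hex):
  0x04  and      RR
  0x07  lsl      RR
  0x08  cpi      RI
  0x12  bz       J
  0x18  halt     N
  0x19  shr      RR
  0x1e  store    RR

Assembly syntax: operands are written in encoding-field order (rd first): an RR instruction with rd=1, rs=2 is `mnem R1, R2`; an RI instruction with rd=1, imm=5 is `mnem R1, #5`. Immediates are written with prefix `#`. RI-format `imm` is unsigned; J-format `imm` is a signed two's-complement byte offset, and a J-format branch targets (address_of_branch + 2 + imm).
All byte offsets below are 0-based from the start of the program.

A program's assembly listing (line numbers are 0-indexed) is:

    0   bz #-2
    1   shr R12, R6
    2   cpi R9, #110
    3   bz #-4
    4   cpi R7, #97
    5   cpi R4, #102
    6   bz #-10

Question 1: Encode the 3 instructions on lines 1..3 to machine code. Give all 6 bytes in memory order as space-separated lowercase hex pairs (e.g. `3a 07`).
1. shr fields op=0x19:5|rd=12:4|rs=6:4|pad=0:3 → word ce30h → ce 30
2. cpi fields op=0x8:5|rd=9:4|imm=110:7 → word 44eeh → 44 ee
3. bz fields op=0x12:5|imm=-4:11 → word 97fch → 97 fc

ce 30 44 ee 97 fc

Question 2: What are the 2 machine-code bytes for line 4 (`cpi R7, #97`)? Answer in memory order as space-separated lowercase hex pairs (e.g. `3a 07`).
43 e1

L4: cpi op=0x8:5|rd=7:4|imm=97:7 ⇒ 0x43e1 ⇒ big 43 e1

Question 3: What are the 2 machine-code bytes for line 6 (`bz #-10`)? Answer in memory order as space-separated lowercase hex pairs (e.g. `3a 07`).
97 f6

line 6 (bz): pack op=0x12:5|imm=-10:11 = 0x97f6; big→ 97 f6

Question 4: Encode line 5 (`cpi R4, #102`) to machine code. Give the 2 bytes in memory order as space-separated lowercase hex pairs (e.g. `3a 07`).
42 66

line 5 (cpi): pack op=0x8:5|rd=4:4|imm=102:7 = 0x4266; big→ 42 66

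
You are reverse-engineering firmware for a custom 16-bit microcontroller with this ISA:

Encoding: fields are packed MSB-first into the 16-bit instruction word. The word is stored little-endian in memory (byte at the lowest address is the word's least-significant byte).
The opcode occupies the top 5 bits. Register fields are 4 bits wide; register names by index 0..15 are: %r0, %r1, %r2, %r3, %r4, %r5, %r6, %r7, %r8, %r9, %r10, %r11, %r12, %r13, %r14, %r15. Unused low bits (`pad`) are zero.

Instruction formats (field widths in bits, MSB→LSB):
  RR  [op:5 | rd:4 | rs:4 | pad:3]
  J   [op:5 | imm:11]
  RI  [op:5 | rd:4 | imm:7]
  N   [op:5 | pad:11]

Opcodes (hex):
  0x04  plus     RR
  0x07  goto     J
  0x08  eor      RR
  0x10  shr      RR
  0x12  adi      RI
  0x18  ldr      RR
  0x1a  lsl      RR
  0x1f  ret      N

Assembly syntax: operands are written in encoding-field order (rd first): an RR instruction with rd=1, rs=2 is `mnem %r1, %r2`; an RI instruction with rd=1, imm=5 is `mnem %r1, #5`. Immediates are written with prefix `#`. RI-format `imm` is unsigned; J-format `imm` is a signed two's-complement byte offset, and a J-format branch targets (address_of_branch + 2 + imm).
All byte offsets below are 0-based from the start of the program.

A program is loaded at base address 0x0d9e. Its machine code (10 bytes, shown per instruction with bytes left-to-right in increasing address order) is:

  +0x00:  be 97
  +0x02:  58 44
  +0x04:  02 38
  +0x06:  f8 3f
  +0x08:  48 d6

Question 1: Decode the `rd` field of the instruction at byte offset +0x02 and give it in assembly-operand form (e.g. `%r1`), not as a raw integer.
[02] 58 44 → 0x4458
  top 5b → 0x8 → eor [RR]
  [10:7] rd=8 = %r8
  [6:3] rs=11 = %r11

%r8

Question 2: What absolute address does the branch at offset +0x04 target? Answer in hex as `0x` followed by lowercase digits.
+0x04: 02 38 ⇒ word 0x3802 (little)
  op=0x3802>>11=0x7 ⇒ goto (J)
  [10:0] imm=2 = #2
  target = base 0x0d9e + off 0x04 + 2 + imm 2 = 0x0da6

0x0da6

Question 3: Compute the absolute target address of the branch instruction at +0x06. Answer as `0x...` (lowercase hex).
0x0d9e

+0x06: f8 3f ⇒ word 0x3ff8 (little)
  opcode bits[15:11]=0x7: goto/J
  imm@[10:0]=0x7f8 (s11→-8) ⇒ #-8
  target = base 0x0d9e + off 0x06 + 2 + imm -8 = 0x0d9e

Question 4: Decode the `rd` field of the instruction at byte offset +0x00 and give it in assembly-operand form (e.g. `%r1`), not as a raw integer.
off 0x00: read be 97 as little → 0x97be
  op=0x97be>>11=0x12 ⇒ adi (RI)
  rd@[10:7]=0xf ⇒ %r15
  imm@[6:0]=0x3e ⇒ #62

%r15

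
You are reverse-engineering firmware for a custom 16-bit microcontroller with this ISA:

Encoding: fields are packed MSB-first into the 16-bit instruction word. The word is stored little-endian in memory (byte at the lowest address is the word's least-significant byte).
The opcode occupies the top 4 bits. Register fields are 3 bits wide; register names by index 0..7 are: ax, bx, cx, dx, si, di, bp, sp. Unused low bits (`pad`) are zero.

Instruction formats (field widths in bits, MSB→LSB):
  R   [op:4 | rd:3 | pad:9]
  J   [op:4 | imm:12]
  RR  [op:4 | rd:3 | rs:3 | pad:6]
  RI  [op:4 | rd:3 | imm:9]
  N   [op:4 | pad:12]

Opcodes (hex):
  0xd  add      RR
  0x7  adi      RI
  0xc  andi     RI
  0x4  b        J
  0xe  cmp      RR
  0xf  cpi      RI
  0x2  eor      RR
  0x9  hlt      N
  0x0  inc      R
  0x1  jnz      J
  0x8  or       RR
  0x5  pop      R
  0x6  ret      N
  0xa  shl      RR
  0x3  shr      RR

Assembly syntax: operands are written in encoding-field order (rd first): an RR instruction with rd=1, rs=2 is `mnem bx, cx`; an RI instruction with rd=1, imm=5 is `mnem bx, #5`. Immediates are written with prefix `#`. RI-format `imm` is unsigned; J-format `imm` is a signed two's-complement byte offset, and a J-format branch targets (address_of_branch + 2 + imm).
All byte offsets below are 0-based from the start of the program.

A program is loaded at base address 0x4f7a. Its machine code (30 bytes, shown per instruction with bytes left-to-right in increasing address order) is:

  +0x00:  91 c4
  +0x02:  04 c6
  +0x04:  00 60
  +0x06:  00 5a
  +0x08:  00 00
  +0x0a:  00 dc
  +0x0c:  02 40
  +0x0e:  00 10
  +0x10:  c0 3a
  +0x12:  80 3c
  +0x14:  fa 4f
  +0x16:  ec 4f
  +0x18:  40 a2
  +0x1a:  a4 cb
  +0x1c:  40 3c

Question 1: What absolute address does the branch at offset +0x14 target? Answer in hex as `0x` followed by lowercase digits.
off 0x14: read fa 4f as little → 0x4ffa
  op=0x4ffa>>12=0x4 ⇒ b (J)
  imm: (w>>0)&0xfff=0xffa (s12→-6) → #-6
  target = base 0x4f7a + off 0x14 + 2 + imm -6 = 0x4f8a

0x4f8a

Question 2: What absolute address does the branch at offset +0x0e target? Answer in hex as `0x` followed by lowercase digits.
0x4f8a

off 0x0e: read 00 10 as little → 0x1000
  op=0x1000>>12=0x1 ⇒ jnz (J)
  imm@[11:0]=0x0 ⇒ #0
  target = base 0x4f7a + off 0x0e + 2 + imm 0 = 0x4f8a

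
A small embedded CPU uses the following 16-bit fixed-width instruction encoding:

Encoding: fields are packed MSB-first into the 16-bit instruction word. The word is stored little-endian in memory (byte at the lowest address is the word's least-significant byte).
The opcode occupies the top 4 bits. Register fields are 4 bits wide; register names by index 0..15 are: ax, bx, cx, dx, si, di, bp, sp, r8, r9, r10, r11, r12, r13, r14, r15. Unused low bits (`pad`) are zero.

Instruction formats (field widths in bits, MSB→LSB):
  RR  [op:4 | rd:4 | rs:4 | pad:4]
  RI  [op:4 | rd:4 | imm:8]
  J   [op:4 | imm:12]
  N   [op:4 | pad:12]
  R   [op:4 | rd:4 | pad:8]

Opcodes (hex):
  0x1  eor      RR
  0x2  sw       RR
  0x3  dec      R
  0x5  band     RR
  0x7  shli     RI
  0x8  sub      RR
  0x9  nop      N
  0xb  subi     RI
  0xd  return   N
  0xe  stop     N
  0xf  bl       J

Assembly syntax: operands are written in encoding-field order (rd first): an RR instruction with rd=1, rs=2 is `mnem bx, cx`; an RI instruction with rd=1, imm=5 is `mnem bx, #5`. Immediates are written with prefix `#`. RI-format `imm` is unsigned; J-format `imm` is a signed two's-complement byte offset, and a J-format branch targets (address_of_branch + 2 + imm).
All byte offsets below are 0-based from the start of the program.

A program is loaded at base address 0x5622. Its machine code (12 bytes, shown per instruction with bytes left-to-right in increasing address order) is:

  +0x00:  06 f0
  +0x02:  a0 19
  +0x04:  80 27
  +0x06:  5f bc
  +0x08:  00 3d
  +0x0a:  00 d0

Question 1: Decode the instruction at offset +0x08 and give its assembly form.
[08] 00 3d → 0x3d00
  opcode bits[15:12]=0x3: dec/R
  rd: (w>>8)&0xf=0xd → r13

dec r13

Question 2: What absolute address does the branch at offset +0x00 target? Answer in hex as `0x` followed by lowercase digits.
0x562a

@+00  little-endian(06 f0) = 0xf006
  opcode bits[15:12]=0xf: bl/J
  [11:0] imm=6 = #6
  target = base 0x5622 + off 0x00 + 2 + imm 6 = 0x562a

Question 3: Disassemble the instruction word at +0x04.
sw sp, r8

+0x04: 80 27 ⇒ word 0x2780 (little)
  op=0x2780>>12=0x2 ⇒ sw (RR)
  [11:8] rd=7 = sp
  [7:4] rs=8 = r8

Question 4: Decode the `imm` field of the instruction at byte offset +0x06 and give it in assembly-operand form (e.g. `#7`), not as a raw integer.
off 0x06: read 5f bc as little → 0xbc5f
  opcode bits[15:12]=0xb: subi/RI
  rd: (w>>8)&0xf=0xc → r12
  imm: (w>>0)&0xff=0x5f → #95

#95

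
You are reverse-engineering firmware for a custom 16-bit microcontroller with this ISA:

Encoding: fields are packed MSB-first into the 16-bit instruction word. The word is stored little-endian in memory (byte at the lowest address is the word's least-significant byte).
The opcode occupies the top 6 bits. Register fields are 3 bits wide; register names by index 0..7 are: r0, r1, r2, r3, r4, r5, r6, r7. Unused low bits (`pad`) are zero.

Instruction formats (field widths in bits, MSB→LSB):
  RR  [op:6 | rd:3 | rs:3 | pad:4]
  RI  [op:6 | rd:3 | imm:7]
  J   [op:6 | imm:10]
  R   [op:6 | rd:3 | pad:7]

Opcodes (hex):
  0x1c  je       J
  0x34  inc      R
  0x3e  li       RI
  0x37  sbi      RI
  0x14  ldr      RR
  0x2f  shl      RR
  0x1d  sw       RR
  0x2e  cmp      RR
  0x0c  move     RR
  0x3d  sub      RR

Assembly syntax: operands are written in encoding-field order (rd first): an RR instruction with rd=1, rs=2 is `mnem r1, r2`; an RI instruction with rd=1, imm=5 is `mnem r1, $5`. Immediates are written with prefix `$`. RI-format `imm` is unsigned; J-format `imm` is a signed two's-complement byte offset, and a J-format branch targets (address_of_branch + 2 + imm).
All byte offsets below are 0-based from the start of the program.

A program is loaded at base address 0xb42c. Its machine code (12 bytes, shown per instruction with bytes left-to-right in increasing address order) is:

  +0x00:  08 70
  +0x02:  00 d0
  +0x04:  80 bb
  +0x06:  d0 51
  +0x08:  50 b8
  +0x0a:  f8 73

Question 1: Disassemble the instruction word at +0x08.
cmp r0, r5

off 0x08: read 50 b8 as little → 0xb850
  top 6b → 0x2e → cmp [RR]
  rd@[9:7]=0x0 ⇒ r0
  rs@[6:4]=0x5 ⇒ r5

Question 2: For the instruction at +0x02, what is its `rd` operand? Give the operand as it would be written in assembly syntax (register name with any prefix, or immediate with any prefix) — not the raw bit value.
r0

off 0x02: read 00 d0 as little → 0xd000
  opcode bits[15:10]=0x34: inc/R
  rd: (w>>7)&0x7=0x0 → r0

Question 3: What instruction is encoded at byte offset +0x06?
[06] d0 51 → 0x51d0
  opcode bits[15:10]=0x14: ldr/RR
  rd: (w>>7)&0x7=0x3 → r3
  rs: (w>>4)&0x7=0x5 → r5

ldr r3, r5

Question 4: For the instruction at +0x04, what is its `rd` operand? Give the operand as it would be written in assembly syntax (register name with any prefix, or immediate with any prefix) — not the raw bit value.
[04] 80 bb → 0xbb80
  opcode bits[15:10]=0x2e: cmp/RR
  [9:7] rd=7 = r7
  [6:4] rs=0 = r0

r7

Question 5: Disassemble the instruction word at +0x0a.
+0x0a: f8 73 ⇒ word 0x73f8 (little)
  op=0x73f8>>10=0x1c ⇒ je (J)
  imm: (w>>0)&0x3ff=0x3f8 (s10→-8) → $-8

je $-8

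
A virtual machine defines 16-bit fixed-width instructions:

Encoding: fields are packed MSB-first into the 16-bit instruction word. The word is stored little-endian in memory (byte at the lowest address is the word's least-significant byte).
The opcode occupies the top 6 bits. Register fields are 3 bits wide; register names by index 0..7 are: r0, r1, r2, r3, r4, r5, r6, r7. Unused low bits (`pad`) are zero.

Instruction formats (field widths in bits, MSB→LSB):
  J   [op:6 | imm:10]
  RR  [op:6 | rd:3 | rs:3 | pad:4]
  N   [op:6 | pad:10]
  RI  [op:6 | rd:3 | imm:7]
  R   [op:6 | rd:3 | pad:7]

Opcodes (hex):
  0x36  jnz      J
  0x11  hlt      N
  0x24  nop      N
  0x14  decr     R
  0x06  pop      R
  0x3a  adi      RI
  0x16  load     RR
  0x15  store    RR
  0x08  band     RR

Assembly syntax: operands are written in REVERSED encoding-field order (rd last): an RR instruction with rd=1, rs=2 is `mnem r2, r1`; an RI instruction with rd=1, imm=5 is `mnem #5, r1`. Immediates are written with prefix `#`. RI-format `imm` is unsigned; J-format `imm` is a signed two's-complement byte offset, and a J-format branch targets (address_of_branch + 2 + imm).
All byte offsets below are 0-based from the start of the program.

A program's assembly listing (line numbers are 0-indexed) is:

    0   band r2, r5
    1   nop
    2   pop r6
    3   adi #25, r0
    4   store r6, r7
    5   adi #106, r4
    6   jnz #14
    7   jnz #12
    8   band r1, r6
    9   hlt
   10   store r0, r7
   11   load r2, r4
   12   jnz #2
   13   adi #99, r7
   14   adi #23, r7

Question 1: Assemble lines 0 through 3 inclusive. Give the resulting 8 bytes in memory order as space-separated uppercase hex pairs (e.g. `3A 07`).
line 0 (band): pack op=0x8:6|rd=5:3|rs=2:3|pad=0:4 = 0x22a0; little→ a0 22
line 1 (nop): pack op=0x24:6|pad=0:10 = 0x9000; little→ 00 90
line 2 (pop): pack op=0x6:6|rd=6:3|pad=0:7 = 0x1b00; little→ 00 1b
line 3 (adi): pack op=0x3a:6|rd=0:3|imm=25:7 = 0xe819; little→ 19 e8

A0 22 00 90 00 1B 19 E8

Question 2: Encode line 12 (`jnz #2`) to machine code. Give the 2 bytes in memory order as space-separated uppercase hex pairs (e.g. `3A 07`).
02 D8

L12: jnz op=0x36:6|imm=2:10 ⇒ 0xd802 ⇒ little 02 d8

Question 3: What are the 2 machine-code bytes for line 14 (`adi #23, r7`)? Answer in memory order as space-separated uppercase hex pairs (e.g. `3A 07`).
97 EB

line 14 (adi): pack op=0x3a:6|rd=7:3|imm=23:7 = 0xeb97; little→ 97 eb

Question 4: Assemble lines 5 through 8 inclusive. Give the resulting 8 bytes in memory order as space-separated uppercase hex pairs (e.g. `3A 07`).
line 5 (adi): pack op=0x3a:6|rd=4:3|imm=106:7 = 0xea6a; little→ 6a ea
line 6 (jnz): pack op=0x36:6|imm=14:10 = 0xd80e; little→ 0e d8
line 7 (jnz): pack op=0x36:6|imm=12:10 = 0xd80c; little→ 0c d8
line 8 (band): pack op=0x8:6|rd=6:3|rs=1:3|pad=0:4 = 0x2310; little→ 10 23

6A EA 0E D8 0C D8 10 23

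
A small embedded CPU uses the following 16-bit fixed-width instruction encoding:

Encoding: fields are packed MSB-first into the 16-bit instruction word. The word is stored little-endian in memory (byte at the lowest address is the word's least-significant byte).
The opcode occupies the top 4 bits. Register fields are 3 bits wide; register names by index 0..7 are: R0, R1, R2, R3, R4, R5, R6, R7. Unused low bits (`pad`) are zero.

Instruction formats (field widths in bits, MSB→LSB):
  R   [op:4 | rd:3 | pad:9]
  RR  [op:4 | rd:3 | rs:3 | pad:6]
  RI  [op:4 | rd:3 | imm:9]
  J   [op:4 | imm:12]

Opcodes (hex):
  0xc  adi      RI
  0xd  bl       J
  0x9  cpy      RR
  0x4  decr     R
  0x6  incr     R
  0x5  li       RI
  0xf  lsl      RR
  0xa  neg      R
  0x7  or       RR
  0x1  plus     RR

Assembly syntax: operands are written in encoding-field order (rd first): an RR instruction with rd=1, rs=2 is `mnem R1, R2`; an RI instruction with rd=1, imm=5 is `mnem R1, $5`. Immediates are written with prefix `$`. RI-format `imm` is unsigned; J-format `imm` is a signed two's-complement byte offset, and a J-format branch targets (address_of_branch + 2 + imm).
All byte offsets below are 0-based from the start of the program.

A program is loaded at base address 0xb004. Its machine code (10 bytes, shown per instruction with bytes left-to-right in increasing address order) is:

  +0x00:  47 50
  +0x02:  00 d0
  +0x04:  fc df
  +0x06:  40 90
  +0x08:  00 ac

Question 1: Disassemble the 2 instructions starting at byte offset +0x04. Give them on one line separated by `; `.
bl $-4; cpy R0, R1

off 0x04: read fc df as little → 0xdffc
  op=0xdffc>>12=0xd ⇒ bl (J)
  [11:0] imm=4092 (s12→-4) = $-4
off 0x06: read 40 90 as little → 0x9040
  op=0x9040>>12=0x9 ⇒ cpy (RR)
  [11:9] rd=0 = R0
  [8:6] rs=1 = R1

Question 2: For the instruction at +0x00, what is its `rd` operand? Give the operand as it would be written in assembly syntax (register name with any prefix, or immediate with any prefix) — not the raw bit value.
@+00  little-endian(47 50) = 0x5047
  op=0x5047>>12=0x5 ⇒ li (RI)
  rd: (w>>9)&0x7=0x0 → R0
  imm: (w>>0)&0x1ff=0x47 → $71

R0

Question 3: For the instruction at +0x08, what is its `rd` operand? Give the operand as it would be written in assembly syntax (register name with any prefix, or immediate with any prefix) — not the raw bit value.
+0x08: 00 ac ⇒ word 0xac00 (little)
  top 4b → 0xa → neg [R]
  [11:9] rd=6 = R6

R6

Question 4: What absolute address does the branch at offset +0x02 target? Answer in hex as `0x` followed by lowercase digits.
0xb008

@+02  little-endian(00 d0) = 0xd000
  op=0xd000>>12=0xd ⇒ bl (J)
  imm: (w>>0)&0xfff=0x0 → $0
  target = base 0xb004 + off 0x02 + 2 + imm 0 = 0xb008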